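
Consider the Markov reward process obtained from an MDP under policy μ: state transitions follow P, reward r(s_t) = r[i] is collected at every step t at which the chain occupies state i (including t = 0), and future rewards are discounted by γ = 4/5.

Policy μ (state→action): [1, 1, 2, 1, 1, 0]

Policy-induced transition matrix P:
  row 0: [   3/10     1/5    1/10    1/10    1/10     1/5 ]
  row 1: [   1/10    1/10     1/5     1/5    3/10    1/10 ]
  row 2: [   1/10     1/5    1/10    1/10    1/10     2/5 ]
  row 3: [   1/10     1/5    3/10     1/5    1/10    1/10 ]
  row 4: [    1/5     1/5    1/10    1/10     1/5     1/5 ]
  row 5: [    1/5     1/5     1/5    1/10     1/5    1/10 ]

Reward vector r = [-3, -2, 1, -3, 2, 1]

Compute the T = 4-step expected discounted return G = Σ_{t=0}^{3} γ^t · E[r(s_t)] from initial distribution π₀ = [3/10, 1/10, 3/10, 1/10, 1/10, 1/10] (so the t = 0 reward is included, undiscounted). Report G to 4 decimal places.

G = -1.9734

t=0: π = [0.3000, 0.1000, 0.3000, 0.1000, 0.1000, 0.1000], E[r] = -0.8000, γ^t·E[r] = -0.800000, running G = -0.800000
t=1: π = [0.1800, 0.1900, 0.1400, 0.1200, 0.1400, 0.2300], E[r] = -0.6300, γ^t·E[r] = -0.504000, running G = -1.304000
t=2: π = [0.1730, 0.1810, 0.1660, 0.1310, 0.1750, 0.1740], E[r] = -0.5840, γ^t·E[r] = -0.373760, running G = -1.677760
t=3: π = [0.1695, 0.1819, 0.1617, 0.1312, 0.1711, 0.1846], E[r] = -0.5774, γ^t·E[r] = -0.295629, running G = -1.973389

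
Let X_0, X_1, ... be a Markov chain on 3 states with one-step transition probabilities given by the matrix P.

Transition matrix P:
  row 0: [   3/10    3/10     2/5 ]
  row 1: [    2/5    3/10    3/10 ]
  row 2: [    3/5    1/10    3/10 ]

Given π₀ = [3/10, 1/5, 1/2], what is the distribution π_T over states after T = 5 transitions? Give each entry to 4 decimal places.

t=0: π = [0.3000, 0.2000, 0.5000]
t=1: π = [0.4700, 0.2000, 0.3300]
t=2: π = [0.4190, 0.2340, 0.3470]
t=3: π = [0.4275, 0.2306, 0.3419]
t=4: π = [0.4256, 0.2316, 0.3428]
t=5: π = [0.4260, 0.2315, 0.3426]

π = [0.4260, 0.2315, 0.3426]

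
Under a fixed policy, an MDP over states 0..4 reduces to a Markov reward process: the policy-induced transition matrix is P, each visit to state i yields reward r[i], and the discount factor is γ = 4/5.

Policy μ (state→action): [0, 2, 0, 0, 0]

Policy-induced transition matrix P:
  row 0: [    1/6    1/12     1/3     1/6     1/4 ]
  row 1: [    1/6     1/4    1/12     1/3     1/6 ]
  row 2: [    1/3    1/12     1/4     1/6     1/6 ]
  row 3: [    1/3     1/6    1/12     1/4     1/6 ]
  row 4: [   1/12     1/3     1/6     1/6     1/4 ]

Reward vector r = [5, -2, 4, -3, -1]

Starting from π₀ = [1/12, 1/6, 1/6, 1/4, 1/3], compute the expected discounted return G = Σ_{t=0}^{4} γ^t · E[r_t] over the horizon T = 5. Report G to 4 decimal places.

G = 0.8903

t=0: π = [0.0833, 0.1667, 0.1667, 0.2500, 0.3333], E[r] = -0.3333, γ^t·E[r] = -0.333333, running G = -0.333333
t=1: π = [0.2083, 0.2153, 0.1597, 0.2153, 0.2014], E[r] = 0.4028, γ^t·E[r] = 0.322222, running G = -0.011111
t=2: π = [0.2124, 0.1875, 0.1788, 0.2205, 0.2008], E[r] = 0.5399, γ^t·E[r] = 0.345556, running G = 0.334444
t=3: π = [0.2165, 0.1832, 0.1830, 0.2163, 0.2011], E[r] = 0.5980, γ^t·E[r] = 0.306173, running G = 0.640617
t=4: π = [0.2165, 0.1822, 0.1847, 0.2152, 0.2015], E[r] = 0.6096, γ^t·E[r] = 0.249712, running G = 0.890329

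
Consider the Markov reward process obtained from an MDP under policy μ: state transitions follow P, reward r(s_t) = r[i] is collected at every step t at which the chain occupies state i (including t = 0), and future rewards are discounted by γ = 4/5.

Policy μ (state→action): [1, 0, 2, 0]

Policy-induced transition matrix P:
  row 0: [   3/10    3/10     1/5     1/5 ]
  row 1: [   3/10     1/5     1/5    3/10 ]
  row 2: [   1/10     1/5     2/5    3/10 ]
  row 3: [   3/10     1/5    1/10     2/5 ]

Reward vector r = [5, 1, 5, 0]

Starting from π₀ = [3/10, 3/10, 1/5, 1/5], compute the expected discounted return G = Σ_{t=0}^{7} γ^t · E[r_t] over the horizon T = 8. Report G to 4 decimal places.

t=0: π = [0.3000, 0.3000, 0.2000, 0.2000], E[r] = 2.8000, γ^t·E[r] = 2.800000, running G = 2.800000
t=1: π = [0.2600, 0.2300, 0.2200, 0.2900], E[r] = 2.6300, γ^t·E[r] = 2.104000, running G = 4.904000
t=2: π = [0.2560, 0.2260, 0.2150, 0.3030], E[r] = 2.5810, γ^t·E[r] = 1.651840, running G = 6.555840
t=3: π = [0.2570, 0.2256, 0.2127, 0.3047], E[r] = 2.5741, γ^t·E[r] = 1.317939, running G = 7.873779
t=4: π = [0.2575, 0.2257, 0.2121, 0.3048], E[r] = 2.5734, γ^t·E[r] = 1.054044, running G = 8.927823
t=5: π = [0.2576, 0.2257, 0.2119, 0.3047], E[r] = 2.5734, γ^t·E[r] = 0.843239, running G = 9.771062
t=6: π = [0.2576, 0.2258, 0.2119, 0.3047], E[r] = 2.5734, γ^t·E[r] = 0.674600, running G = 10.445662
t=7: π = [0.2576, 0.2258, 0.2119, 0.3047], E[r] = 2.5734, γ^t·E[r] = 0.539682, running G = 10.985344

G = 10.9853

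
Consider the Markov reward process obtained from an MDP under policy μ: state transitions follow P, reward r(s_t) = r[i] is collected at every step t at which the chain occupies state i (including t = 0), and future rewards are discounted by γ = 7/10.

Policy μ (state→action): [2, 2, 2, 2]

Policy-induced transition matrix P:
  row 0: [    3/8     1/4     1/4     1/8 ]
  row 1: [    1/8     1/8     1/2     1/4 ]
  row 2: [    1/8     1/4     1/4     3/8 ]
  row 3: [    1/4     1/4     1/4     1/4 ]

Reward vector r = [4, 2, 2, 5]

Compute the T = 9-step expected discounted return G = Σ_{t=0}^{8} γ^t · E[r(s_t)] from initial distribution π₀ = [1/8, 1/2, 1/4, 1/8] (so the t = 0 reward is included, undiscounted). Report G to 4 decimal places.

t=0: π = [0.1250, 0.5000, 0.2500, 0.1250], E[r] = 2.6250, γ^t·E[r] = 2.625000, running G = 2.625000
t=1: π = [0.1719, 0.1875, 0.3750, 0.2656], E[r] = 3.1406, γ^t·E[r] = 2.198438, running G = 4.823438
t=2: π = [0.2012, 0.2266, 0.2969, 0.2754], E[r] = 3.2285, γ^t·E[r] = 1.581973, running G = 6.405410
t=3: π = [0.2097, 0.2217, 0.3066, 0.2620], E[r] = 3.2053, γ^t·E[r] = 1.099426, running G = 7.504836
t=4: π = [0.2102, 0.2223, 0.3054, 0.2621], E[r] = 3.2067, γ^t·E[r] = 0.769928, running G = 8.274763
t=5: π = [0.2103, 0.2222, 0.3056, 0.2619], E[r] = 3.2063, γ^t·E[r] = 0.538888, running G = 8.813652
t=6: π = [0.2103, 0.2222, 0.3056, 0.2619], E[r] = 3.2064, γ^t·E[r] = 0.377224, running G = 9.190876
t=7: π = [0.2103, 0.2222, 0.3056, 0.2619], E[r] = 3.2063, γ^t·E[r] = 0.264057, running G = 9.454933
t=8: π = [0.2103, 0.2222, 0.3056, 0.2619], E[r] = 3.2063, γ^t·E[r] = 0.184840, running G = 9.639772

G = 9.6398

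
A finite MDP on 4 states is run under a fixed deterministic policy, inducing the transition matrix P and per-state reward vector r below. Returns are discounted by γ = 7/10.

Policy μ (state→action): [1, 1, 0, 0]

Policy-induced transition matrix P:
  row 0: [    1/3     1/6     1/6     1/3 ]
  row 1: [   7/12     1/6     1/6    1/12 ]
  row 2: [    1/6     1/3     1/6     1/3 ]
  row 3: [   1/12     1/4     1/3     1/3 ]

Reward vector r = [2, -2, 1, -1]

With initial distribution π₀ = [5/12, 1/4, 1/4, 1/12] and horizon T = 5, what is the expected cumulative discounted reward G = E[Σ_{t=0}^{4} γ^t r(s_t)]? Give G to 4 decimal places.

t=0: π = [0.4167, 0.2500, 0.2500, 0.0833], E[r] = 0.5000, γ^t·E[r] = 0.500000, running G = 0.500000
t=1: π = [0.3333, 0.2153, 0.1806, 0.2708], E[r] = 0.1458, γ^t·E[r] = 0.102083, running G = 0.602083
t=2: π = [0.2894, 0.2193, 0.2118, 0.2795], E[r] = 0.0723, γ^t·E[r] = 0.035446, running G = 0.637529
t=3: π = [0.2830, 0.2253, 0.2133, 0.2785], E[r] = 0.0502, γ^t·E[r] = 0.017219, running G = 0.654748
t=4: π = [0.2845, 0.2254, 0.2131, 0.2770], E[r] = 0.0542, γ^t·E[r] = 0.013012, running G = 0.667760

G = 0.6678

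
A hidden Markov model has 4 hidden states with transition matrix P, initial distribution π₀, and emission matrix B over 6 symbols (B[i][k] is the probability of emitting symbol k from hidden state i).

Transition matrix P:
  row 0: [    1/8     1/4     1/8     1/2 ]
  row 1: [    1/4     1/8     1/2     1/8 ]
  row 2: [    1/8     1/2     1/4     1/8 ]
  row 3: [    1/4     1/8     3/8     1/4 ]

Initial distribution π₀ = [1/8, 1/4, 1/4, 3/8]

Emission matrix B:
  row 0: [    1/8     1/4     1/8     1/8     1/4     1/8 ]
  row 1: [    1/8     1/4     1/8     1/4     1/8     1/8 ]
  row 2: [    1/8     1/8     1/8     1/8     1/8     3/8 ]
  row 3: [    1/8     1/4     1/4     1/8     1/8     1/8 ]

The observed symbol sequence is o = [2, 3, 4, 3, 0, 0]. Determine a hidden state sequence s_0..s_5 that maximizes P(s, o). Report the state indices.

t=0: δ = [1.562e-02, 3.125e-02, 3.125e-02, 9.375e-02]  (obs o_0=2)
t=1: δ = [2.930e-03, 3.906e-03, 4.395e-03, 2.930e-03]  ψ = [3, 2, 3, 3]  (obs o_1=3)
t=2: δ = [2.441e-04, 2.747e-04, 2.441e-04, 1.831e-04]  ψ = [1, 2, 1, 0]  (obs o_2=4)
t=3: δ = [8.583e-06, 3.052e-05, 1.717e-05, 1.526e-05]  ψ = [1, 2, 1, 0]  (obs o_3=3)
t=4: δ = [9.537e-07, 1.073e-06, 1.907e-06, 5.364e-07]  ψ = [1, 2, 1, 0]  (obs o_4=0)
t=5: δ = [3.353e-08, 1.192e-07, 6.706e-08, 5.960e-08]  ψ = [1, 2, 1, 0]  (obs o_5=0)
backtrack: best end state = 1; path = [2, 1, 2, 1, 2, 1]

path = [2, 1, 2, 1, 2, 1]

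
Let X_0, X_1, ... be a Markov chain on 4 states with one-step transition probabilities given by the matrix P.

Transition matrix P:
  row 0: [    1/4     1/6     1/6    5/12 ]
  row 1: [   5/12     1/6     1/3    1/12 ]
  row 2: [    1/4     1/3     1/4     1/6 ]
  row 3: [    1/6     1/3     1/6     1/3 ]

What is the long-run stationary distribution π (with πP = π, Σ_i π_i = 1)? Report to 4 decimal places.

π = [0.2698, 0.2472, 0.2268, 0.2562]

Balance equations π_j = Σ_i π_i·P[i][j]:
  π_0 = 1/4·π_0 + 5/12·π_1 + 1/4·π_2 + 1/6·π_3
  π_1 = 1/6·π_0 + 1/6·π_1 + 1/3·π_2 + 1/3·π_3
  π_2 = 1/6·π_0 + 1/3·π_1 + 1/4·π_2 + 1/6·π_3
  normalize: π_0 + π_1 + π_2 + π_3 = 1
Solving the linear system gives exactly π = [17/63, 109/441, 100/441, 113/441].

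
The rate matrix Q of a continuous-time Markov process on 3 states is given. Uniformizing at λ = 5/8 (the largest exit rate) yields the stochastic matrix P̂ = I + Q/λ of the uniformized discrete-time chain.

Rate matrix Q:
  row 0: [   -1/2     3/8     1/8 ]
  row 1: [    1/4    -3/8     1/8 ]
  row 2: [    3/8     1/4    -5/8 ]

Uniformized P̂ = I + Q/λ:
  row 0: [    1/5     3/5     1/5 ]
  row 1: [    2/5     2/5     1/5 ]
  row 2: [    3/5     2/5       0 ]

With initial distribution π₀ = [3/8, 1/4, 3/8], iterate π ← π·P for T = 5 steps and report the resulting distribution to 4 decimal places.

t=0: π = [0.3750, 0.2500, 0.3750]
t=1: π = [0.4000, 0.4750, 0.1250]
t=2: π = [0.3450, 0.4800, 0.1750]
t=3: π = [0.3660, 0.4690, 0.1650]
t=4: π = [0.3598, 0.4732, 0.1670]
t=5: π = [0.3614, 0.4720, 0.1666]

π = [0.3614, 0.4720, 0.1666]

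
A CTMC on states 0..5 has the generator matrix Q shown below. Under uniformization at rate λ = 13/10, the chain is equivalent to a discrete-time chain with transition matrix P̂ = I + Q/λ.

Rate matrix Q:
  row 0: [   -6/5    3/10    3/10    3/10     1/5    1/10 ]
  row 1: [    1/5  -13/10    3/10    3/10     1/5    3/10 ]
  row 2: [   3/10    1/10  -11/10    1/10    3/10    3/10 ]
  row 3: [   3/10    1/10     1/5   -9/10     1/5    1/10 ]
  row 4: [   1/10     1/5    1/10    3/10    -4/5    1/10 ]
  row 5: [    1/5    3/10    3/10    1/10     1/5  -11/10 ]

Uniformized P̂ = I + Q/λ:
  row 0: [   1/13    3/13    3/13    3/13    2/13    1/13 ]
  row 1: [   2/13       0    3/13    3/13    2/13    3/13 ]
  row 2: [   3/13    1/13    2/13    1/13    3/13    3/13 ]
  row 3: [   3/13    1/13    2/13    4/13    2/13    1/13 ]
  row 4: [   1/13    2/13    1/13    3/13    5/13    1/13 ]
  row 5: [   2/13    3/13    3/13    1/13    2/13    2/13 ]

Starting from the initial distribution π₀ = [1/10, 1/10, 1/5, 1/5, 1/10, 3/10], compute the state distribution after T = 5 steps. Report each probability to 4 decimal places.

π = [0.1537, 0.1279, 0.1691, 0.1996, 0.2169, 0.1329]

t=0: π = [0.1000, 0.1000, 0.2000, 0.2000, 0.1000, 0.3000]
t=1: π = [0.1692, 0.1385, 0.1846, 0.1692, 0.1923, 0.1462]
t=2: π = [0.1533, 0.1296, 0.1740, 0.1929, 0.2124, 0.1379]
t=3: π = [0.1539, 0.1281, 0.1699, 0.1976, 0.2162, 0.1342]
t=4: π = [0.1536, 0.1280, 0.1692, 0.1992, 0.2168, 0.1331]
t=5: π = [0.1537, 0.1279, 0.1691, 0.1996, 0.2169, 0.1329]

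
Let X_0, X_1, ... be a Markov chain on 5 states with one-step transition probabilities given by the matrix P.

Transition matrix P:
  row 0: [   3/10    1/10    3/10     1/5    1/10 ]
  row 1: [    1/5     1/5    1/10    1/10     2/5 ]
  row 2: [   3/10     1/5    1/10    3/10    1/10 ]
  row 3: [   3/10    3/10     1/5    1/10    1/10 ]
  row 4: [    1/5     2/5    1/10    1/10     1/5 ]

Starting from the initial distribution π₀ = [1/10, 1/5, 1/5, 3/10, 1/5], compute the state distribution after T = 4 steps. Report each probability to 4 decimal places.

π = [0.2584, 0.2275, 0.1675, 0.1592, 0.1875]

t=0: π = [0.1000, 0.2000, 0.2000, 0.3000, 0.2000]
t=1: π = [0.2600, 0.2600, 0.1500, 0.1500, 0.1800]
t=2: π = [0.2560, 0.2250, 0.1670, 0.1560, 0.1960]
t=3: π = [0.2579, 0.2292, 0.1668, 0.1590, 0.1871]
t=4: π = [0.2584, 0.2275, 0.1675, 0.1592, 0.1875]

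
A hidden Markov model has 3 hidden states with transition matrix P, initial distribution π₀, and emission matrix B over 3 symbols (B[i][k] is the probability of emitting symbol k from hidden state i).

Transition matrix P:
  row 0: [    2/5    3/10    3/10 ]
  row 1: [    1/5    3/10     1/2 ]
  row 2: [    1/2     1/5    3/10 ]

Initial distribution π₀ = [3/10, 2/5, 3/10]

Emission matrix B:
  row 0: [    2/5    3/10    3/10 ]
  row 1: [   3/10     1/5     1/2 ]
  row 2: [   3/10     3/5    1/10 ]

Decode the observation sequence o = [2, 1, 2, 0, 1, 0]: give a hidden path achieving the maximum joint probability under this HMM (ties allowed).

path = [1, 2, 0, 0, 2, 0]

t=0: δ = [9.000e-02, 2.000e-01, 3.000e-02]  (obs o_0=2)
t=1: δ = [1.200e-02, 1.200e-02, 6.000e-02]  ψ = [1, 1, 1]  (obs o_1=1)
t=2: δ = [9.000e-03, 6.000e-03, 1.800e-03]  ψ = [2, 2, 2]  (obs o_2=2)
t=3: δ = [1.440e-03, 8.100e-04, 9.000e-04]  ψ = [0, 0, 1]  (obs o_3=0)
t=4: δ = [1.728e-04, 8.640e-05, 2.592e-04]  ψ = [0, 0, 0]  (obs o_4=1)
t=5: δ = [5.184e-05, 1.555e-05, 2.333e-05]  ψ = [2, 0, 2]  (obs o_5=0)
backtrack: best end state = 0; path = [1, 2, 0, 0, 2, 0]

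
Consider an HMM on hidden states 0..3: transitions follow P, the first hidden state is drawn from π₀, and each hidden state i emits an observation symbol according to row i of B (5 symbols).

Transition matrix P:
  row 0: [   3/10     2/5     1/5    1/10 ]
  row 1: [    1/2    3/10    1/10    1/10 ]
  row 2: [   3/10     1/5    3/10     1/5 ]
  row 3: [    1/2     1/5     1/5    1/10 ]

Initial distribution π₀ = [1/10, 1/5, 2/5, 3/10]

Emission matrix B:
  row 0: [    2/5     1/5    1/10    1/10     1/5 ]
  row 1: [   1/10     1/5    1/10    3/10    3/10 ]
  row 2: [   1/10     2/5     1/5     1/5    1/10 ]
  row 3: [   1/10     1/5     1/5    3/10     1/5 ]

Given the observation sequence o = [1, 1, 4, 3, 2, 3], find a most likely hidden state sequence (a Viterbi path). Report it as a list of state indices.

path = [2, 2, 0, 1, 0, 1]

t=0: δ = [2.000e-02, 4.000e-02, 1.600e-01, 6.000e-02]  (obs o_0=1)
t=1: δ = [9.600e-03, 6.400e-03, 1.920e-02, 6.400e-03]  ψ = [2, 2, 2, 2]  (obs o_1=1)
t=2: δ = [1.152e-03, 1.152e-03, 5.760e-04, 7.680e-04]  ψ = [2, 0, 2, 2]  (obs o_2=4)
t=3: δ = [5.760e-05, 1.382e-04, 4.608e-05, 3.456e-05]  ψ = [1, 0, 0, 0]  (obs o_3=3)
t=4: δ = [6.912e-06, 4.147e-06, 2.765e-06, 2.765e-06]  ψ = [1, 1, 1, 1]  (obs o_4=2)
t=5: δ = [2.074e-07, 8.294e-07, 2.765e-07, 2.074e-07]  ψ = [0, 0, 0, 0]  (obs o_5=3)
backtrack: best end state = 1; path = [2, 2, 0, 1, 0, 1]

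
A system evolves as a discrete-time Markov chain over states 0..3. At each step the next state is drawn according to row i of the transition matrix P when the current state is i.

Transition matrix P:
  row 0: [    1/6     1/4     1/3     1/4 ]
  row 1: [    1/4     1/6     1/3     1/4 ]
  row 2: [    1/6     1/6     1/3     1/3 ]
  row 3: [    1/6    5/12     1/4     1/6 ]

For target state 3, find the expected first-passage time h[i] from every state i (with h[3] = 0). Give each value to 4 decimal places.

First-step conditioning: h[3] = 0; for i ≠ 3, h[i] = 1 + Σ_k P[i][k]·h[k].
  h[0] = 1 + 1/6·h[0] + 1/4·h[1] + 1/3·h[2]
  h[1] = 1 + 1/4·h[0] + 1/6·h[1] + 1/3·h[2]
  h[2] = 1 + 1/6·h[0] + 1/6·h[1] + 1/3·h[2]
Solving the 3×3 linear system over states ≠ 3 gives exactly h = [18/5, 18/5, 33/10, 0] (h[3] = 0 is the target).

h = [3.6000, 3.6000, 3.3000, 0.0000]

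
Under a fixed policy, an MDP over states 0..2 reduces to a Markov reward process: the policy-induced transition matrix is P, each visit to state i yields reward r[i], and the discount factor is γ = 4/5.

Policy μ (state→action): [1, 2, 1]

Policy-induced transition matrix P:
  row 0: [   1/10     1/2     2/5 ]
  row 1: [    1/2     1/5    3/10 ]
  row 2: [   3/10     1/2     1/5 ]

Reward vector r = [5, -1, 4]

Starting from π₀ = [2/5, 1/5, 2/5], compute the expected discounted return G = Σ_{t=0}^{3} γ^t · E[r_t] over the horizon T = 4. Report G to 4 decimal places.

G = 7.8529

t=0: π = [0.4000, 0.2000, 0.4000], E[r] = 3.4000, γ^t·E[r] = 3.400000, running G = 3.400000
t=1: π = [0.2600, 0.4400, 0.3000], E[r] = 2.0600, γ^t·E[r] = 1.648000, running G = 5.048000
t=2: π = [0.3360, 0.3680, 0.2960], E[r] = 2.4960, γ^t·E[r] = 1.597440, running G = 6.645440
t=3: π = [0.3064, 0.3896, 0.3040], E[r] = 2.3584, γ^t·E[r] = 1.207501, running G = 7.852941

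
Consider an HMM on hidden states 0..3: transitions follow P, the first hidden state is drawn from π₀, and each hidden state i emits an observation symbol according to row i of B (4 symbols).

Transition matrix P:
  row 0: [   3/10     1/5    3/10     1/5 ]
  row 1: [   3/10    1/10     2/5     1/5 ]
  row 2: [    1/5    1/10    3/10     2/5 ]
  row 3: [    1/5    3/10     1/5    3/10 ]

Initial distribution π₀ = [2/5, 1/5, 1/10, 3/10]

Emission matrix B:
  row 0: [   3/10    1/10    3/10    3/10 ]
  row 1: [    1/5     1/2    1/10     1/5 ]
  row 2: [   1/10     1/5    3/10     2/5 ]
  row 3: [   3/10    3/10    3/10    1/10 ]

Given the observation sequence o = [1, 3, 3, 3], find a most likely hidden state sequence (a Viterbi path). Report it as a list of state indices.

path = [1, 2, 2, 2]

t=0: δ = [4.000e-02, 1.000e-01, 2.000e-02, 9.000e-02]  (obs o_0=1)
t=1: δ = [9.000e-03, 5.400e-03, 1.600e-02, 2.700e-03]  ψ = [1, 3, 1, 3]  (obs o_1=3)
t=2: δ = [9.600e-04, 3.600e-04, 1.920e-03, 6.400e-04]  ψ = [2, 0, 2, 2]  (obs o_2=3)
t=3: δ = [1.152e-04, 3.840e-05, 2.304e-04, 7.680e-05]  ψ = [2, 0, 2, 2]  (obs o_3=3)
backtrack: best end state = 2; path = [1, 2, 2, 2]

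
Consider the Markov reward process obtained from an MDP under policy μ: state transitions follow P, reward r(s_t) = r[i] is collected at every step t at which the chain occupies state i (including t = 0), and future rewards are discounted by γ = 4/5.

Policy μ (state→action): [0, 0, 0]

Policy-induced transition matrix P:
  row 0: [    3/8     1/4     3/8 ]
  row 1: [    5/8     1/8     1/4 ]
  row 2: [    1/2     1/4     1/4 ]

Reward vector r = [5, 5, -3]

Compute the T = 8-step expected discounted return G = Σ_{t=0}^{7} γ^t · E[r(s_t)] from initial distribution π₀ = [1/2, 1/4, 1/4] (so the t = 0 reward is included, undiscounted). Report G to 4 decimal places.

t=0: π = [0.5000, 0.2500, 0.2500], E[r] = 3.0000, γ^t·E[r] = 3.000000, running G = 3.000000
t=1: π = [0.4688, 0.2188, 0.3125], E[r] = 2.5000, γ^t·E[r] = 2.000000, running G = 5.000000
t=2: π = [0.4688, 0.2227, 0.3086], E[r] = 2.5313, γ^t·E[r] = 1.620000, running G = 6.620000
t=3: π = [0.4692, 0.2222, 0.3086], E[r] = 2.5313, γ^t·E[r] = 1.296000, running G = 7.916000
t=4: π = [0.4691, 0.2222, 0.3087], E[r] = 2.5308, γ^t·E[r] = 1.036600, running G = 8.952600
t=5: π = [0.4691, 0.2222, 0.3086], E[r] = 2.5309, γ^t·E[r] = 0.829320, running G = 9.781920
t=6: π = [0.4691, 0.2222, 0.3086], E[r] = 2.5309, γ^t·E[r] = 0.663450, running G = 10.445370
t=7: π = [0.4691, 0.2222, 0.3086], E[r] = 2.5309, γ^t·E[r] = 0.530761, running G = 10.976131

G = 10.9761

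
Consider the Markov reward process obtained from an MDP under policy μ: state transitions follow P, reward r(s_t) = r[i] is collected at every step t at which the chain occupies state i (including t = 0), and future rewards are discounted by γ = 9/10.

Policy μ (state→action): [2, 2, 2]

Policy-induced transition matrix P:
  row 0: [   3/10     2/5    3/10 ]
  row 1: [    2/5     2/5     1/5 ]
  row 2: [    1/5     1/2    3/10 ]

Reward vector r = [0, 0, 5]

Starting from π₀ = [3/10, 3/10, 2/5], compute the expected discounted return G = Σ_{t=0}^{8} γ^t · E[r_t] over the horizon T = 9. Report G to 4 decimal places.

G = 8.6480

t=0: π = [0.3000, 0.3000, 0.4000], E[r] = 2.0000, γ^t·E[r] = 2.000000, running G = 2.000000
t=1: π = [0.2900, 0.4400, 0.2700], E[r] = 1.3500, γ^t·E[r] = 1.215000, running G = 3.215000
t=2: π = [0.3170, 0.4270, 0.2560], E[r] = 1.2800, γ^t·E[r] = 1.036800, running G = 4.251800
t=3: π = [0.3171, 0.4256, 0.2573], E[r] = 1.2865, γ^t·E[r] = 0.937859, running G = 5.189659
t=4: π = [0.3168, 0.4257, 0.2574], E[r] = 1.2872, γ^t·E[r] = 0.844532, running G = 6.034190
t=5: π = [0.3168, 0.4257, 0.2574], E[r] = 1.2871, γ^t·E[r] = 0.760040, running G = 6.794231
t=6: π = [0.3168, 0.4257, 0.2574], E[r] = 1.2871, γ^t·E[r] = 0.684033, running G = 7.478263
t=7: π = [0.3168, 0.4257, 0.2574], E[r] = 1.2871, γ^t·E[r] = 0.615630, running G = 8.093893
t=8: π = [0.3168, 0.4257, 0.2574], E[r] = 1.2871, γ^t·E[r] = 0.554067, running G = 8.647960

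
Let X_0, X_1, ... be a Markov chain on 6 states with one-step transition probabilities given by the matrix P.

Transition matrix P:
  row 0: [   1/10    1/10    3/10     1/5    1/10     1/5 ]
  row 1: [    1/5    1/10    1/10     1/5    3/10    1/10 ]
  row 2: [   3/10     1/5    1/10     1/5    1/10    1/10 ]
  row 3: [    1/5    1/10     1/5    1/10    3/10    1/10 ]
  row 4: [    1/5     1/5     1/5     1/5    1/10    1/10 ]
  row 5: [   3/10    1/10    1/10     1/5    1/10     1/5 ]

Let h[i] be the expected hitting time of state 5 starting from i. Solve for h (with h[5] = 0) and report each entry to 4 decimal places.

h = [7.5766, 8.3482, 8.2723, 8.3413, 8.3419, 0.0000]

First-step conditioning: h[5] = 0; for i ≠ 5, h[i] = 1 + Σ_k P[i][k]·h[k].
  h[0] = 1 + 1/10·h[0] + 1/10·h[1] + 3/10·h[2] + 1/5·h[3] + 1/10·h[4]
  h[1] = 1 + 1/5·h[0] + 1/10·h[1] + 1/10·h[2] + 1/5·h[3] + 3/10·h[4]
  h[2] = 1 + 3/10·h[0] + 1/5·h[1] + 1/10·h[2] + 1/5·h[3] + 1/10·h[4]
  h[3] = 1 + 1/5·h[0] + 1/10·h[1] + 1/5·h[2] + 1/10·h[3] + 3/10·h[4]
  h[4] = 1 + 1/5·h[0] + 1/5·h[1] + 1/5·h[2] + 1/5·h[3] + 1/10·h[4]
Solving the 5×5 linear system over states ≠ 5 gives exactly h = [131780/17393, 145200/17393, 143880/17393, 145080/17393, 145090/17393, 0] (h[5] = 0 is the target).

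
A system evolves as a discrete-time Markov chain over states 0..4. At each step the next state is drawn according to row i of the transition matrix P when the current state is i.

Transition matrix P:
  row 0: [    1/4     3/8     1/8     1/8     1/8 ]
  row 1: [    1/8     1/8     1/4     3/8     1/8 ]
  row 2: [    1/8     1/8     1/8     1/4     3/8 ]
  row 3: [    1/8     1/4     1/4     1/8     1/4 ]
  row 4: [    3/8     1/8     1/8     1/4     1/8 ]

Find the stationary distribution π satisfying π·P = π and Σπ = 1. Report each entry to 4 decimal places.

Balance equations π_j = Σ_i π_i·P[i][j]:
  π_0 = 1/4·π_0 + 1/8·π_1 + 1/8·π_2 + 1/8·π_3 + 3/8·π_4
  π_1 = 3/8·π_0 + 1/8·π_1 + 1/8·π_2 + 1/4·π_3 + 1/8·π_4
  π_2 = 1/8·π_0 + 1/4·π_1 + 1/8·π_2 + 1/4·π_3 + 1/8·π_4
  π_3 = 1/8·π_0 + 3/8·π_1 + 1/4·π_2 + 1/8·π_3 + 1/4·π_4
  normalize: π_0 + π_1 + π_2 + π_3 + π_4 = 1
Solving the linear system gives exactly π = [529/2655, 538/2655, 473/2655, 197/885, 524/2655].

π = [0.1992, 0.2026, 0.1782, 0.2226, 0.1974]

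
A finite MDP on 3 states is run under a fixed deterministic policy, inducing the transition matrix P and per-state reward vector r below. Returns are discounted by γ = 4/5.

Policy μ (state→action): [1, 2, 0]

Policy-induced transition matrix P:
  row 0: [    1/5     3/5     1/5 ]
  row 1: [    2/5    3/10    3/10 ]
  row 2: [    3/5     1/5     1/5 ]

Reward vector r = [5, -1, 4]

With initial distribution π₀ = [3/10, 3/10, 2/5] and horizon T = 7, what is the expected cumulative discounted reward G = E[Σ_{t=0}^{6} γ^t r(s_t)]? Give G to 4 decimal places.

G = 10.1228

t=0: π = [0.3000, 0.3000, 0.4000], E[r] = 2.8000, γ^t·E[r] = 2.800000, running G = 2.800000
t=1: π = [0.4200, 0.3500, 0.2300], E[r] = 2.6700, γ^t·E[r] = 2.136000, running G = 4.936000
t=2: π = [0.3620, 0.4030, 0.2350], E[r] = 2.3470, γ^t·E[r] = 1.502080, running G = 6.438080
t=3: π = [0.3746, 0.3851, 0.2403], E[r] = 2.4491, γ^t·E[r] = 1.253939, running G = 7.692019
t=4: π = [0.3731, 0.3884, 0.2385], E[r] = 2.4314, γ^t·E[r] = 0.995897, running G = 8.687917
t=5: π = [0.3731, 0.3881, 0.2388], E[r] = 2.4326, γ^t·E[r] = 0.797121, running G = 9.485037
t=6: π = [0.3732, 0.3880, 0.2388], E[r] = 2.4330, γ^t·E[r] = 0.637786, running G = 10.122823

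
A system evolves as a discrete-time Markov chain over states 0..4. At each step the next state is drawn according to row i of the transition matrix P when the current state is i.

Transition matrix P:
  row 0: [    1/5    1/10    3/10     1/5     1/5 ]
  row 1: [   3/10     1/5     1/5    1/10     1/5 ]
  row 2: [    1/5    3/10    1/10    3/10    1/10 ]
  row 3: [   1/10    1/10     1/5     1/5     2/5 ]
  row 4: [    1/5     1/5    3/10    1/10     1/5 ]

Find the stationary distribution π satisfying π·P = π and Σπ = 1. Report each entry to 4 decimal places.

π = [0.2002, 0.1837, 0.2195, 0.1821, 0.2145]

Balance equations π_j = Σ_i π_i·P[i][j]:
  π_0 = 1/5·π_0 + 3/10·π_1 + 1/5·π_2 + 1/10·π_3 + 1/5·π_4
  π_1 = 1/10·π_0 + 1/5·π_1 + 3/10·π_2 + 1/10·π_3 + 1/5·π_4
  π_2 = 3/10·π_0 + 1/5·π_1 + 1/10·π_2 + 1/5·π_3 + 3/10·π_4
  π_3 = 1/5·π_0 + 1/10·π_1 + 3/10·π_2 + 1/5·π_3 + 1/10·π_4
  normalize: π_0 + π_1 + π_2 + π_3 + π_4 = 1
Solving the linear system gives exactly π = [755/3772, 693/3772, 9/41, 687/3772, 809/3772].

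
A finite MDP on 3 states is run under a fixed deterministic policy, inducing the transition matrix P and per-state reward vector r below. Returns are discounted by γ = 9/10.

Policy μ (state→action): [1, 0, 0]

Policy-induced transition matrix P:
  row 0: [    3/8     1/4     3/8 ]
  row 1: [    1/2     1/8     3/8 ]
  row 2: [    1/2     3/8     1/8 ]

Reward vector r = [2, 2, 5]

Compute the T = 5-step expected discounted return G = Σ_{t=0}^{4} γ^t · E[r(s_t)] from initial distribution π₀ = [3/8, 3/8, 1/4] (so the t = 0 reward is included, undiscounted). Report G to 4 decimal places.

G = 11.7533

t=0: π = [0.3750, 0.3750, 0.2500], E[r] = 2.7500, γ^t·E[r] = 2.750000, running G = 2.750000
t=1: π = [0.4531, 0.2344, 0.3125], E[r] = 2.9375, γ^t·E[r] = 2.643750, running G = 5.393750
t=2: π = [0.4434, 0.2598, 0.2969], E[r] = 2.8906, γ^t·E[r] = 2.341406, running G = 7.735156
t=3: π = [0.4446, 0.2546, 0.3008], E[r] = 2.9023, γ^t·E[r] = 2.115809, running G = 9.850965
t=4: π = [0.4444, 0.2558, 0.2998], E[r] = 2.8994, γ^t·E[r] = 1.902306, running G = 11.753270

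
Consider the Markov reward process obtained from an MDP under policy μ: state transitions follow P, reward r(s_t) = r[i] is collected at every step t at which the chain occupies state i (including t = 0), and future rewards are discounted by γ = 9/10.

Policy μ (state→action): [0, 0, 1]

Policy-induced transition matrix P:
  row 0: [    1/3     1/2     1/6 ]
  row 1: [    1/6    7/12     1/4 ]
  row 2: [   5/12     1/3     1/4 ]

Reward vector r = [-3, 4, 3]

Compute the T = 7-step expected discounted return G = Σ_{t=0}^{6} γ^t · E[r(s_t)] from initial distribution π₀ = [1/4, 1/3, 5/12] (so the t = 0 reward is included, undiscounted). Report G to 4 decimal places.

G = 9.5000

t=0: π = [0.2500, 0.3333, 0.4167], E[r] = 1.8333, γ^t·E[r] = 1.833333, running G = 1.833333
t=1: π = [0.3125, 0.4583, 0.2292], E[r] = 1.5833, γ^t·E[r] = 1.425000, running G = 3.258333
t=2: π = [0.2760, 0.5000, 0.2240], E[r] = 1.8438, γ^t·E[r] = 1.493438, running G = 4.751771
t=3: π = [0.2687, 0.5043, 0.2270], E[r] = 1.8924, γ^t·E[r] = 1.379531, running G = 6.131302
t=4: π = [0.2682, 0.5042, 0.2276], E[r] = 1.8950, γ^t·E[r] = 1.243334, running G = 7.374636
t=5: π = [0.2683, 0.5041, 0.2277], E[r] = 1.8945, γ^t·E[r] = 1.118666, running G = 8.493302
t=6: π = [0.2683, 0.5041, 0.2276], E[r] = 1.8943, γ^t·E[r] = 1.006720, running G = 9.500022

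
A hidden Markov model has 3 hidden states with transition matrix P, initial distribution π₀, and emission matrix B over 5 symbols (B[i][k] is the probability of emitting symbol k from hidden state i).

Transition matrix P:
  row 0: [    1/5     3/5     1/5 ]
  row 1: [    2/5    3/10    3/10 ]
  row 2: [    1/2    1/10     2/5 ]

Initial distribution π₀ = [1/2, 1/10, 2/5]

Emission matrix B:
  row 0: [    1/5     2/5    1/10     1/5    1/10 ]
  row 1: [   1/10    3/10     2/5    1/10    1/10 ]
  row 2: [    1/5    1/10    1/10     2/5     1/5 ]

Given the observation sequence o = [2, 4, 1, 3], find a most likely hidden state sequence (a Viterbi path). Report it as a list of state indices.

t=0: δ = [5.000e-02, 4.000e-02, 4.000e-02]  (obs o_0=2)
t=1: δ = [2.000e-03, 3.000e-03, 3.200e-03]  ψ = [2, 0, 2]  (obs o_1=4)
t=2: δ = [6.400e-04, 3.600e-04, 1.280e-04]  ψ = [2, 0, 2]  (obs o_2=1)
t=3: δ = [2.880e-05, 3.840e-05, 5.120e-05]  ψ = [1, 0, 0]  (obs o_3=3)
backtrack: best end state = 2; path = [2, 2, 0, 2]

path = [2, 2, 0, 2]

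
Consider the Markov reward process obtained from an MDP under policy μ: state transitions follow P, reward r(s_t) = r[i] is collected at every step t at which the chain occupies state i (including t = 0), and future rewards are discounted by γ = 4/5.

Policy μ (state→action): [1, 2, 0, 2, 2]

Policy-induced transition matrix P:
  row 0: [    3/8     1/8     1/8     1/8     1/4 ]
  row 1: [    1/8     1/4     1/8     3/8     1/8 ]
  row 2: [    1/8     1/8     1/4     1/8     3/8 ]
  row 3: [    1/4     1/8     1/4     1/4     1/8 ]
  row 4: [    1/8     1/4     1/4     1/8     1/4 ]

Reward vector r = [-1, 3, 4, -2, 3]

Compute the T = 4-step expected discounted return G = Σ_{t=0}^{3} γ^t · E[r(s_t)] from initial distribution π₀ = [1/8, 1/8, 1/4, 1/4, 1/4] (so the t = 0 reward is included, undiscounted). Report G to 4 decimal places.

t=0: π = [0.1250, 0.1250, 0.2500, 0.2500, 0.2500], E[r] = 1.5000, γ^t·E[r] = 1.500000, running G = 1.500000
t=1: π = [0.1875, 0.1719, 0.2188, 0.1875, 0.2344], E[r] = 1.5313, γ^t·E[r] = 1.225000, running G = 2.725000
t=2: π = [0.1953, 0.1758, 0.2051, 0.1914, 0.2324], E[r] = 1.4668, γ^t·E[r] = 0.938750, running G = 3.663750
t=3: π = [0.1978, 0.1760, 0.2036, 0.1929, 0.2297], E[r] = 1.4482, γ^t·E[r] = 0.741500, running G = 4.405250

G = 4.4053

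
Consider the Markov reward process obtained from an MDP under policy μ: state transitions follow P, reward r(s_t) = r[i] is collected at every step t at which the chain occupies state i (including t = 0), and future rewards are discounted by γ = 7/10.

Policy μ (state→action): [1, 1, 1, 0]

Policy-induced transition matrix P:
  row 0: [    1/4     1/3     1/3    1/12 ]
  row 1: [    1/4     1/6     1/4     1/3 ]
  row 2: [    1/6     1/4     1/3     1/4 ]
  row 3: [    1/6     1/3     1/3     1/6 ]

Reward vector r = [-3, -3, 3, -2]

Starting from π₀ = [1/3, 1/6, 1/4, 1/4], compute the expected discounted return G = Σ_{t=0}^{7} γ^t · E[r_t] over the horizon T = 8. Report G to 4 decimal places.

G = -3.1949

t=0: π = [0.3333, 0.1667, 0.2500, 0.2500], E[r] = -1.2500, γ^t·E[r] = -1.250000, running G = -1.250000
t=1: π = [0.2083, 0.2847, 0.3194, 0.1875], E[r] = -0.8958, γ^t·E[r] = -0.627083, running G = -1.877083
t=2: π = [0.2078, 0.2593, 0.3096, 0.2234], E[r] = -0.9190, γ^t·E[r] = -0.450301, running G = -2.327384
t=3: π = [0.2056, 0.2643, 0.3117, 0.2184], E[r] = -0.9113, γ^t·E[r] = -0.312564, running G = -2.639948
t=4: π = [0.2058, 0.2633, 0.3113, 0.2196], E[r] = -0.9126, γ^t·E[r] = -0.219114, running G = -2.859063
t=5: π = [0.2058, 0.2635, 0.3114, 0.2193], E[r] = -0.9123, γ^t·E[r] = -0.153332, running G = -3.012395
t=6: π = [0.2058, 0.2635, 0.3114, 0.2194], E[r] = -0.9124, γ^t·E[r] = -0.107339, running G = -3.119734
t=7: π = [0.2058, 0.2635, 0.3114, 0.2194], E[r] = -0.9124, γ^t·E[r] = -0.075136, running G = -3.194870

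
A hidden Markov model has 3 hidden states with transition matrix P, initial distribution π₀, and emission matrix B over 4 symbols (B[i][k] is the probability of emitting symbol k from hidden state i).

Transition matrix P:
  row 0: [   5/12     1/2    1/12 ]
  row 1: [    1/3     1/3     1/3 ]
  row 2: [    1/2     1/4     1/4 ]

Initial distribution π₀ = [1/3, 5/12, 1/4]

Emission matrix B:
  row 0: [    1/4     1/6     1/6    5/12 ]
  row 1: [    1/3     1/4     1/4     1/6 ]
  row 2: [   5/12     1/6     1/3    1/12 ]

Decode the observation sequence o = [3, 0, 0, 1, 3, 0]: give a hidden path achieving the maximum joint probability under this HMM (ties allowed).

t=0: δ = [1.389e-01, 6.944e-02, 2.083e-02]  (obs o_0=3)
t=1: δ = [1.447e-02, 2.315e-02, 9.645e-03]  ψ = [0, 0, 1]  (obs o_1=0)
t=2: δ = [1.929e-03, 2.572e-03, 3.215e-03]  ψ = [1, 1, 1]  (obs o_2=0)
t=3: δ = [2.679e-04, 2.411e-04, 1.429e-04]  ψ = [2, 0, 1]  (obs o_3=1)
t=4: δ = [4.651e-05, 2.233e-05, 6.698e-06]  ψ = [0, 0, 1]  (obs o_4=3)
t=5: δ = [4.845e-06, 7.752e-06, 3.101e-06]  ψ = [0, 0, 1]  (obs o_5=0)
backtrack: best end state = 1; path = [0, 1, 2, 0, 0, 1]

path = [0, 1, 2, 0, 0, 1]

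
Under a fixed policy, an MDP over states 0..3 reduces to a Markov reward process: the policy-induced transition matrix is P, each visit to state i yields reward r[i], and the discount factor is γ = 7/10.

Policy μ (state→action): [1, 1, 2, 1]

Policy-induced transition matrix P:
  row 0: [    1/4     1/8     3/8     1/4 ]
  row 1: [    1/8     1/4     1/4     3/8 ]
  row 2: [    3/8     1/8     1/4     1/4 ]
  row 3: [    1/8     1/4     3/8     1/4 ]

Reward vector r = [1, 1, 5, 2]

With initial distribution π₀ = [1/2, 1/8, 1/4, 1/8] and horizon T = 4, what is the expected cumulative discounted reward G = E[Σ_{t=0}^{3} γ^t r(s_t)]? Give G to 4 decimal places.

t=0: π = [0.5000, 0.1250, 0.2500, 0.1250], E[r] = 2.1250, γ^t·E[r] = 2.125000, running G = 2.125000
t=1: π = [0.2500, 0.1563, 0.3281, 0.2656], E[r] = 2.5781, γ^t·E[r] = 1.804688, running G = 3.929688
t=2: π = [0.2383, 0.1777, 0.3145, 0.2695], E[r] = 2.5273, γ^t·E[r] = 1.238398, running G = 5.168086
t=3: π = [0.2334, 0.1809, 0.3135, 0.2722], E[r] = 2.5261, γ^t·E[r] = 0.866460, running G = 6.034546

G = 6.0345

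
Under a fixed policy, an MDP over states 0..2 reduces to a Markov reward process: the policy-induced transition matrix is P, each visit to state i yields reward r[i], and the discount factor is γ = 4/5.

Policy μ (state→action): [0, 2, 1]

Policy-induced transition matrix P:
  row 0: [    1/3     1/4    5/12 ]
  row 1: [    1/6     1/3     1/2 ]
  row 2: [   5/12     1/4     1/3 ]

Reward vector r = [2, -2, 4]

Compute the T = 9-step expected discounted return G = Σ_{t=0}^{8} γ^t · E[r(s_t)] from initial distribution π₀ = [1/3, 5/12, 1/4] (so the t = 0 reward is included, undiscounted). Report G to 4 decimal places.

G = 6.5576

t=0: π = [0.3333, 0.4167, 0.2500], E[r] = 0.8333, γ^t·E[r] = 0.833333, running G = 0.833333
t=1: π = [0.2847, 0.2847, 0.4306], E[r] = 1.7222, γ^t·E[r] = 1.377778, running G = 2.211111
t=2: π = [0.3218, 0.2737, 0.4045], E[r] = 1.7141, γ^t·E[r] = 1.097037, running G = 3.308148
t=3: π = [0.3214, 0.2728, 0.4058], E[r] = 1.7203, γ^t·E[r] = 0.880790, running G = 4.188938
t=4: π = [0.3217, 0.2727, 0.4056], E[r] = 1.7202, γ^t·E[r] = 0.704609, running G = 4.893547
t=5: π = [0.3217, 0.2727, 0.4056], E[r] = 1.7203, γ^t·E[r] = 0.563701, running G = 5.457249
t=6: π = [0.3217, 0.2727, 0.4056], E[r] = 1.7203, γ^t·E[r] = 0.450961, running G = 5.908210
t=7: π = [0.3217, 0.2727, 0.4056], E[r] = 1.7203, γ^t·E[r] = 0.360769, running G = 6.268978
t=8: π = [0.3217, 0.2727, 0.4056], E[r] = 1.7203, γ^t·E[r] = 0.288615, running G = 6.557593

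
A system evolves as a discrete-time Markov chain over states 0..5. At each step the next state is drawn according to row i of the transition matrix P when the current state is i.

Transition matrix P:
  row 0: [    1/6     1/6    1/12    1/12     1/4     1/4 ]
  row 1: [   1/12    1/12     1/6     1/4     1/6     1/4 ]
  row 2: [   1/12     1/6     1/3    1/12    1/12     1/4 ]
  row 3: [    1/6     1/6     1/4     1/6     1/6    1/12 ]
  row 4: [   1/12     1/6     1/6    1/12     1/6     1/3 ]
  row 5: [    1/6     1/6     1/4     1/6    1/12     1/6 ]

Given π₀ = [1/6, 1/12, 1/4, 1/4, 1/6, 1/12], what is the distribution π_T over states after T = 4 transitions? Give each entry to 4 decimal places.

t=0: π = [0.1667, 0.0833, 0.2500, 0.2500, 0.1667, 0.0833]
t=1: π = [0.1250, 0.1597, 0.2222, 0.1250, 0.1528, 0.2153]
t=2: π = [0.1221, 0.1534, 0.2216, 0.1383, 0.1406, 0.2240]
t=3: π = [0.1237, 0.1539, 0.2236, 0.1391, 0.1397, 0.2200]
t=4: π = [0.1236, 0.1538, 0.2236, 0.1389, 0.1400, 0.2201]

π = [0.1236, 0.1538, 0.2236, 0.1389, 0.1400, 0.2201]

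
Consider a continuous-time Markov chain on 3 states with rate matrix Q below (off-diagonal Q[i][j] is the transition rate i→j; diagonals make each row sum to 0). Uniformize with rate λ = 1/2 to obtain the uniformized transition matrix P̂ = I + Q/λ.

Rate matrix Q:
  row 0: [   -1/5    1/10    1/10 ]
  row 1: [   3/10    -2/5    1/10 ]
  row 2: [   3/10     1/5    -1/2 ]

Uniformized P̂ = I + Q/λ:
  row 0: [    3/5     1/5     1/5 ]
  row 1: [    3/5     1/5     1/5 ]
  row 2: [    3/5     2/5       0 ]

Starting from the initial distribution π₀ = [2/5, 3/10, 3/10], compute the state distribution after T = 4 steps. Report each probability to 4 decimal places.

t=0: π = [0.4000, 0.3000, 0.3000]
t=1: π = [0.6000, 0.2600, 0.1400]
t=2: π = [0.6000, 0.2280, 0.1720]
t=3: π = [0.6000, 0.2344, 0.1656]
t=4: π = [0.6000, 0.2331, 0.1669]

π = [0.6000, 0.2331, 0.1669]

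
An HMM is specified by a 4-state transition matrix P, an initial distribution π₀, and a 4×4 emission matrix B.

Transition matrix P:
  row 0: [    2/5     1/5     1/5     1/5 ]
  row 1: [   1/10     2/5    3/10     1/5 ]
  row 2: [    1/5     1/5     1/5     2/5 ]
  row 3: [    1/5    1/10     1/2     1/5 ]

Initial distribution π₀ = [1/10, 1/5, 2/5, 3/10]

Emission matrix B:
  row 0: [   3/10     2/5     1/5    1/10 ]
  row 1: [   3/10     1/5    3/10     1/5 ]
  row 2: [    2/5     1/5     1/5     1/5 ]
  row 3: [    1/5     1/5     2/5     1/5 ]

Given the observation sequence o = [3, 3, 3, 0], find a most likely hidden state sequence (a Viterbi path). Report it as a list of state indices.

path = [3, 2, 3, 2]

t=0: δ = [1.000e-02, 4.000e-02, 8.000e-02, 6.000e-02]  (obs o_0=3)
t=1: δ = [1.600e-03, 3.200e-03, 6.000e-03, 6.400e-03]  ψ = [2, 1, 3, 2]  (obs o_1=3)
t=2: δ = [1.280e-04, 2.560e-04, 6.400e-04, 4.800e-04]  ψ = [3, 1, 3, 2]  (obs o_2=3)
t=3: δ = [3.840e-05, 3.840e-05, 9.600e-05, 5.120e-05]  ψ = [2, 2, 3, 2]  (obs o_3=0)
backtrack: best end state = 2; path = [3, 2, 3, 2]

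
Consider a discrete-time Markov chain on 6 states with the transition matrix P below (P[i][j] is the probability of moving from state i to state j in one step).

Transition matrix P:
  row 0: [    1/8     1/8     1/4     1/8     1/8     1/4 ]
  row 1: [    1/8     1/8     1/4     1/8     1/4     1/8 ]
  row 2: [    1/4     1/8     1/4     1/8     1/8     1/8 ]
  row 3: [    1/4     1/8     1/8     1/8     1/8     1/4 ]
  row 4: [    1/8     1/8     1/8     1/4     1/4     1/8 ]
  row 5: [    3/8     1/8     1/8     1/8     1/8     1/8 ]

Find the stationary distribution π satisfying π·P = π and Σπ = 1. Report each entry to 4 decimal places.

Balance equations π_j = Σ_i π_i·P[i][j]:
  π_0 = 1/8·π_0 + 1/8·π_1 + 1/4·π_2 + 1/4·π_3 + 1/8·π_4 + 3/8·π_5
  π_1 = 1/8·π_0 + 1/8·π_1 + 1/8·π_2 + 1/8·π_3 + 1/8·π_4 + 1/8·π_5
  π_2 = 1/4·π_0 + 1/4·π_1 + 1/4·π_2 + 1/8·π_3 + 1/8·π_4 + 1/8·π_5
  π_3 = 1/8·π_0 + 1/8·π_1 + 1/8·π_2 + 1/8·π_3 + 1/4·π_4 + 1/8·π_5
  π_4 = 1/8·π_0 + 1/4·π_1 + 1/8·π_2 + 1/8·π_3 + 1/4·π_4 + 1/8·π_5
  normalize: π_0 + π_1 + π_2 + π_3 + π_4 + π_5 = 1
Solving the linear system gives exactly π = [951/4544, 1/8, 6063/31808, 65/448, 9/56, 5385/31808].

π = [0.2093, 0.1250, 0.1906, 0.1451, 0.1607, 0.1693]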